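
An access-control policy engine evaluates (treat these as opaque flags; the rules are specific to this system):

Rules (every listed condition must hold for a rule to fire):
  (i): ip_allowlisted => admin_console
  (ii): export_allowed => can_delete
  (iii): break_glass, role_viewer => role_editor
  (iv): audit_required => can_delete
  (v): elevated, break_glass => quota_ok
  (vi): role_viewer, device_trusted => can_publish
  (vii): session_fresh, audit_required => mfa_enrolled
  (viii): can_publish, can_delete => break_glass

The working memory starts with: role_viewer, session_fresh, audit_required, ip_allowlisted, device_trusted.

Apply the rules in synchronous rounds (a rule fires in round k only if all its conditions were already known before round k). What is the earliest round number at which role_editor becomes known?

Round 1 fires (i), (iv), (vi), (vii), giving admin_console, can_delete, can_publish, mfa_enrolled.
Round 2 fires (viii), giving break_glass.
Round 3 fires (iii), giving role_editor.
role_editor first appears in round 3.

3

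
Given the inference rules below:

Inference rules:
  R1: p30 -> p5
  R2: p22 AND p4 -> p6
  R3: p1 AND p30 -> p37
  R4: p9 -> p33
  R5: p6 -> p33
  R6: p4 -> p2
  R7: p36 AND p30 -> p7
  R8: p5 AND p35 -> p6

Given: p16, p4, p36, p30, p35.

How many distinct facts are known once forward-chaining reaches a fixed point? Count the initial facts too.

10

[1] R1 [p30 -> p5]; R6 [p4 -> p2]; R7 [p36 AND p30 -> p7]. ⇒ new: p5, p2, p7.
[2] R8 [p5 AND p35 -> p6]. ⇒ new: p6.
[3] R5 [p6 -> p33]. ⇒ new: p33.
Closure: {p16, p2, p30, p33, p35, p36, p4, p5, p6, p7} — 10 facts.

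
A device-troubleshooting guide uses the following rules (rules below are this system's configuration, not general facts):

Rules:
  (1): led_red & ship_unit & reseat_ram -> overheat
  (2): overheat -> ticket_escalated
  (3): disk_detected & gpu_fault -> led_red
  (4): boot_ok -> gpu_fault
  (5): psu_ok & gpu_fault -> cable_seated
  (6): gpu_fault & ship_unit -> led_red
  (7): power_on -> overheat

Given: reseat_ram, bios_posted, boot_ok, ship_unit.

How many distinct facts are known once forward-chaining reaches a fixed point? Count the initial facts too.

Round 1: (4) [boot_ok -> gpu_fault]. New: gpu_fault.
Round 2: (6) [gpu_fault & ship_unit -> led_red]. New: led_red.
Round 3: (1) [led_red & ship_unit & reseat_ram -> overheat]. New: overheat.
Round 4: (2) [overheat -> ticket_escalated]. New: ticket_escalated.
Closure: {bios_posted, boot_ok, gpu_fault, led_red, overheat, reseat_ram, ship_unit, ticket_escalated} — 8 facts.

8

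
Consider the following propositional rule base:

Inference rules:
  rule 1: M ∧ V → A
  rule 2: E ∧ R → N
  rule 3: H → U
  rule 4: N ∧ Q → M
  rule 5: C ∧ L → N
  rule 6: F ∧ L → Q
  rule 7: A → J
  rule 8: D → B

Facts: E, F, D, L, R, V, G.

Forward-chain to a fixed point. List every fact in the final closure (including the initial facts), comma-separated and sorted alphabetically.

Round 1: rule 2 [E ∧ R → N]; rule 6 [F ∧ L → Q]; rule 8 [D → B]. Adds N, Q, B.
Round 2: rule 4 [N ∧ Q → M]. Adds M.
Round 3: rule 1 [M ∧ V → A]. Adds A.
Round 4: rule 7 [A → J]. Adds J.

A, B, D, E, F, G, J, L, M, N, Q, R, V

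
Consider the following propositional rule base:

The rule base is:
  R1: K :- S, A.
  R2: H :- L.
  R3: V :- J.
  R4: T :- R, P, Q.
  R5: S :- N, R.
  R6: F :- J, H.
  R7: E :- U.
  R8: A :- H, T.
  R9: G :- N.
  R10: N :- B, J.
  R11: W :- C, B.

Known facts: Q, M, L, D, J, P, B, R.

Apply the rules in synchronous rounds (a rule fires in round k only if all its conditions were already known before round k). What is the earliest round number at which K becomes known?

3

Round 1 — R2, R3, R4, R10, derive H, V, T, N.
Round 2 — R5, R6, R8, R9, derive S, F, A, G.
Round 3 — R1, derive K.
K first appears in round 3.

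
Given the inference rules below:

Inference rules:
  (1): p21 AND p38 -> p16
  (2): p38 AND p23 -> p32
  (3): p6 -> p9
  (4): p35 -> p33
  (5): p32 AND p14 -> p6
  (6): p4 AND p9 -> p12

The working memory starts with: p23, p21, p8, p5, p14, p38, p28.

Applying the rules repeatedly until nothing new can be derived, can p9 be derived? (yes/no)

Round 1 fires (1), (2), giving p16, p32.
Round 2 fires (5), giving p6.
Round 3 fires (3), giving p9.
p9 appears in round 3, so it is derivable.

yes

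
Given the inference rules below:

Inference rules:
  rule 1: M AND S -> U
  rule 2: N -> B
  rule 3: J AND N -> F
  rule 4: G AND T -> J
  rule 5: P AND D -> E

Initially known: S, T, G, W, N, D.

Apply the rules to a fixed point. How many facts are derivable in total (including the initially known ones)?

9

Round 1: rule 2 [N -> B]; rule 4 [G AND T -> J]. Adds B, J.
Round 2: rule 3 [J AND N -> F]. Adds F.
Closure: {B, D, F, G, J, N, S, T, W} — 9 facts.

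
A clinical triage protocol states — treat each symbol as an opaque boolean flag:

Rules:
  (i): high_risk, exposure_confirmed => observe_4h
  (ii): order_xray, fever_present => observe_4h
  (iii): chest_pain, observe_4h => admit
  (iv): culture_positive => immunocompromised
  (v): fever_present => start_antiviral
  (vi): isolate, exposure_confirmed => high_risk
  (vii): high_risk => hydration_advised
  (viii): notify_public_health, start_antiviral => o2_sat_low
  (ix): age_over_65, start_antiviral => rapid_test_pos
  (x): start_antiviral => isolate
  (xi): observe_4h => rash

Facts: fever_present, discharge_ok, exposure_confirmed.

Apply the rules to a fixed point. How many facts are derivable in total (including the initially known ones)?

Round 1: (v) [fever_present => start_antiviral]. New: start_antiviral.
Round 2: (x) [start_antiviral => isolate]. New: isolate.
Round 3: (vi) [isolate, exposure_confirmed => high_risk]. New: high_risk.
Round 4: (i) [high_risk, exposure_confirmed => observe_4h]; (vii) [high_risk => hydration_advised]. New: observe_4h, hydration_advised.
Round 5: (xi) [observe_4h => rash]. New: rash.
Closure: {discharge_ok, exposure_confirmed, fever_present, high_risk, hydration_advised, isolate, observe_4h, rash, start_antiviral} — 9 facts.

9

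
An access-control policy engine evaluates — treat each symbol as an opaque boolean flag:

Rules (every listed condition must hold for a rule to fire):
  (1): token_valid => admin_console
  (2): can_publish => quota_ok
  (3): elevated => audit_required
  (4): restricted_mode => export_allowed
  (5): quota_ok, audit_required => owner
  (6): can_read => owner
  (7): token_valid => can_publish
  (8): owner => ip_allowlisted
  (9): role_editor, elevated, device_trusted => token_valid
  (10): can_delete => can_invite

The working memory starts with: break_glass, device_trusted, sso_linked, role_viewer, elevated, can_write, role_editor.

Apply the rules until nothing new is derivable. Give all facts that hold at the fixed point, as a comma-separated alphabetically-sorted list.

admin_console, audit_required, break_glass, can_publish, can_write, device_trusted, elevated, ip_allowlisted, owner, quota_ok, role_editor, role_viewer, sso_linked, token_valid

Round 1: (3) [elevated => audit_required]; (9) [role_editor, elevated, device_trusted => token_valid]. New: audit_required, token_valid.
Round 2: (1) [token_valid => admin_console]; (7) [token_valid => can_publish]. New: admin_console, can_publish.
Round 3: (2) [can_publish => quota_ok]. New: quota_ok.
Round 4: (5) [quota_ok, audit_required => owner]. New: owner.
Round 5: (8) [owner => ip_allowlisted]. New: ip_allowlisted.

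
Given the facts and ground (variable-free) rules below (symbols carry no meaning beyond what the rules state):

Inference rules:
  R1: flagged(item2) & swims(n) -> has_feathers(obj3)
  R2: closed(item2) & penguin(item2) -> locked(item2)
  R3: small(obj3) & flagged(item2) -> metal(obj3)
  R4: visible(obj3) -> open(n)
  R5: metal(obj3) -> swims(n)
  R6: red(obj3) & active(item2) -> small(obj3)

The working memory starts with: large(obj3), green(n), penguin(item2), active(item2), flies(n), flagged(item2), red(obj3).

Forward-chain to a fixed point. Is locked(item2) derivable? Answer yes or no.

no

Round 1 fires R6, giving small(obj3).
Round 2 fires R3, giving metal(obj3).
Round 3 fires R5, giving swims(n).
Round 4 fires R1, giving has_feathers(obj3).
Fixed point reached. locked(item2) is concluded only by R2; R2 needs closed(item2) (never derived).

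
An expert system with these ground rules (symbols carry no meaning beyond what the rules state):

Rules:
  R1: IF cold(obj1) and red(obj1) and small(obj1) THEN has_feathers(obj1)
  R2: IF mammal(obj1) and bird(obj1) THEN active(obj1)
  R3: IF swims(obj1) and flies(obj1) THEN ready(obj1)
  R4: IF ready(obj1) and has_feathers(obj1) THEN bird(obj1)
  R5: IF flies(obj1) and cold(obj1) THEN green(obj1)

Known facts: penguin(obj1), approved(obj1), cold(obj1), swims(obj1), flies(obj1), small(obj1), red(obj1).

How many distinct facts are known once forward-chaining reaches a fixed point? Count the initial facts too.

Round 1: R1 [IF cold(obj1) and red(obj1) and small(obj1) THEN has_feathers(obj1)]; R3 [IF swims(obj1) and flies(obj1) THEN ready(obj1)]; R5 [IF flies(obj1) and cold(obj1) THEN green(obj1)]. New: has_feathers(obj1), ready(obj1), green(obj1).
Round 2: R4 [IF ready(obj1) and has_feathers(obj1) THEN bird(obj1)]. New: bird(obj1).
Closure: {approved(obj1), bird(obj1), cold(obj1), flies(obj1), green(obj1), has_feathers(obj1), penguin(obj1), ready(obj1), red(obj1), small(obj1), swims(obj1)} — 11 facts.

11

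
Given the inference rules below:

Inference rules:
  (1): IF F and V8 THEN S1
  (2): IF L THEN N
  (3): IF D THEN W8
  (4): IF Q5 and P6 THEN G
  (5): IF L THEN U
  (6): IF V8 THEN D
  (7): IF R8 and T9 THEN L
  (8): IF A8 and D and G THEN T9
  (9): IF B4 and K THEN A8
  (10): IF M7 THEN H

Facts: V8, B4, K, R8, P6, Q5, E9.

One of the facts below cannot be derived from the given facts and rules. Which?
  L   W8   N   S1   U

S1

Round 1: (4) [IF Q5 and P6 THEN G]; (6) [IF V8 THEN D]; (9) [IF B4 and K THEN A8]. Adds G, D, A8.
Round 2: (3) [IF D THEN W8]; (8) [IF A8 and D and G THEN T9]. Adds W8, T9.
Round 3: (7) [IF R8 and T9 THEN L]. Adds L.
Round 4: (2) [IF L THEN N]; (5) [IF L THEN U]. Adds N, U.
Derived: L (round 3), U (round 4), N (round 4), W8 (round 2). S1 never appears in any round.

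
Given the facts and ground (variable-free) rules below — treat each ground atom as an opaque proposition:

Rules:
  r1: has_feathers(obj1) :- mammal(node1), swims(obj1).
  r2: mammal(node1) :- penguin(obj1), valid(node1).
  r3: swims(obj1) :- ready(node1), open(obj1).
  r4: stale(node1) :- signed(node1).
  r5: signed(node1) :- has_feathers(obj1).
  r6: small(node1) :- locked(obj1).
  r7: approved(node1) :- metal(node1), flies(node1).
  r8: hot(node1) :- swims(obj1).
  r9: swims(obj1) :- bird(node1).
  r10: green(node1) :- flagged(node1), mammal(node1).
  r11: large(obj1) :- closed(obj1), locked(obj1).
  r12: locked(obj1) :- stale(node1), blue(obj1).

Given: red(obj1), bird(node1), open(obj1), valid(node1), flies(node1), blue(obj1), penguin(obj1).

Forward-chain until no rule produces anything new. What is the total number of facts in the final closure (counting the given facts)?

15

Round 1: r2 [mammal(node1) :- penguin(obj1), valid(node1).]; r9 [swims(obj1) :- bird(node1).]. New: mammal(node1), swims(obj1).
Round 2: r1 [has_feathers(obj1) :- mammal(node1), swims(obj1).]; r8 [hot(node1) :- swims(obj1).]. New: has_feathers(obj1), hot(node1).
Round 3: r5 [signed(node1) :- has_feathers(obj1).]. New: signed(node1).
Round 4: r4 [stale(node1) :- signed(node1).]. New: stale(node1).
Round 5: r12 [locked(obj1) :- stale(node1), blue(obj1).]. New: locked(obj1).
Round 6: r6 [small(node1) :- locked(obj1).]. New: small(node1).
Closure: {bird(node1), blue(obj1), flies(node1), has_feathers(obj1), hot(node1), locked(obj1), mammal(node1), open(obj1), penguin(obj1), red(obj1), signed(node1), small(node1), stale(node1), swims(obj1), valid(node1)} — 15 facts.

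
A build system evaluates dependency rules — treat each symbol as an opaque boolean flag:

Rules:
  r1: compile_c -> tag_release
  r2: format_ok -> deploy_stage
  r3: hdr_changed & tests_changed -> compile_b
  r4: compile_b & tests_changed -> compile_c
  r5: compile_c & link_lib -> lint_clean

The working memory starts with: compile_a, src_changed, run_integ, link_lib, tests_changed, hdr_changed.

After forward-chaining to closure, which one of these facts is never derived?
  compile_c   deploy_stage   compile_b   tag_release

deploy_stage

Round 1 — r3, derive compile_b.
Round 2 — r4, derive compile_c.
Round 3 — r1, r5, derive tag_release, lint_clean.
Derived: compile_c (round 2), tag_release (round 3), compile_b (round 1). deploy_stage never appears in any round.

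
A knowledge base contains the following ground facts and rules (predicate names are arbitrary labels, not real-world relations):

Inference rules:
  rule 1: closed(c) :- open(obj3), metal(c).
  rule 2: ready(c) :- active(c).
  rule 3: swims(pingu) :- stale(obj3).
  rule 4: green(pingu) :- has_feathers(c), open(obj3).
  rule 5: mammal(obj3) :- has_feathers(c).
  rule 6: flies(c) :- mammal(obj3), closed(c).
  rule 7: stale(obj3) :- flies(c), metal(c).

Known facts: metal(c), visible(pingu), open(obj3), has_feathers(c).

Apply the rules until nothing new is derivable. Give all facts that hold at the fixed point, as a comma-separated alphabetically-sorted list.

Round 1 fires rule 1, rule 4, rule 5, giving closed(c), green(pingu), mammal(obj3).
Round 2 fires rule 6, giving flies(c).
Round 3 fires rule 7, giving stale(obj3).
Round 4 fires rule 3, giving swims(pingu).

closed(c), flies(c), green(pingu), has_feathers(c), mammal(obj3), metal(c), open(obj3), stale(obj3), swims(pingu), visible(pingu)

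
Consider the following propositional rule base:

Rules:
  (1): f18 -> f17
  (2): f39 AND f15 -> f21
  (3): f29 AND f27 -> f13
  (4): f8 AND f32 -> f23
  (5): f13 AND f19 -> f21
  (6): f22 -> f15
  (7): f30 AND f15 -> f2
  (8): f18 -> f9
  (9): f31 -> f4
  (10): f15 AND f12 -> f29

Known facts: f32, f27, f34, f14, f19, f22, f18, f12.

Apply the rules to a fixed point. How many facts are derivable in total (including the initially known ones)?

Round 1: (1) [f18 -> f17]; (6) [f22 -> f15]; (8) [f18 -> f9]. Adds f17, f15, f9.
Round 2: (10) [f15 AND f12 -> f29]. Adds f29.
Round 3: (3) [f29 AND f27 -> f13]. Adds f13.
Round 4: (5) [f13 AND f19 -> f21]. Adds f21.
Closure: {f12, f13, f14, f15, f17, f18, f19, f21, f22, f27, f29, f32, f34, f9} — 14 facts.

14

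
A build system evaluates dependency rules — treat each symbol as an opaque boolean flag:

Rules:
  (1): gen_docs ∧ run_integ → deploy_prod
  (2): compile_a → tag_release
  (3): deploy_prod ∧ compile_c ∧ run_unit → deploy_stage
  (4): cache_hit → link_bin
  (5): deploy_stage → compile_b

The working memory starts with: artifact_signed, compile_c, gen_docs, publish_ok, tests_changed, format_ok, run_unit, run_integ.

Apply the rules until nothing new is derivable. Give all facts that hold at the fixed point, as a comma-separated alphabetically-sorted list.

artifact_signed, compile_b, compile_c, deploy_prod, deploy_stage, format_ok, gen_docs, publish_ok, run_integ, run_unit, tests_changed

Round 1: (1) [gen_docs ∧ run_integ → deploy_prod]. New: deploy_prod.
Round 2: (3) [deploy_prod ∧ compile_c ∧ run_unit → deploy_stage]. New: deploy_stage.
Round 3: (5) [deploy_stage → compile_b]. New: compile_b.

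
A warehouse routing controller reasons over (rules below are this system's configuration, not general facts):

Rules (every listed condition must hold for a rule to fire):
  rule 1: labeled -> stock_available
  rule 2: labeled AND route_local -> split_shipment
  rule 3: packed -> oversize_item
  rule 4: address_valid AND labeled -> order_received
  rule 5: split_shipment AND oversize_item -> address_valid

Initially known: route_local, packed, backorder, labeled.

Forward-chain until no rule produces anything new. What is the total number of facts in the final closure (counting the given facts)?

Round 1: rule 1 [labeled -> stock_available]; rule 2 [labeled AND route_local -> split_shipment]; rule 3 [packed -> oversize_item]. New: stock_available, split_shipment, oversize_item.
Round 2: rule 5 [split_shipment AND oversize_item -> address_valid]. New: address_valid.
Round 3: rule 4 [address_valid AND labeled -> order_received]. New: order_received.
Closure: {address_valid, backorder, labeled, order_received, oversize_item, packed, route_local, split_shipment, stock_available} — 9 facts.

9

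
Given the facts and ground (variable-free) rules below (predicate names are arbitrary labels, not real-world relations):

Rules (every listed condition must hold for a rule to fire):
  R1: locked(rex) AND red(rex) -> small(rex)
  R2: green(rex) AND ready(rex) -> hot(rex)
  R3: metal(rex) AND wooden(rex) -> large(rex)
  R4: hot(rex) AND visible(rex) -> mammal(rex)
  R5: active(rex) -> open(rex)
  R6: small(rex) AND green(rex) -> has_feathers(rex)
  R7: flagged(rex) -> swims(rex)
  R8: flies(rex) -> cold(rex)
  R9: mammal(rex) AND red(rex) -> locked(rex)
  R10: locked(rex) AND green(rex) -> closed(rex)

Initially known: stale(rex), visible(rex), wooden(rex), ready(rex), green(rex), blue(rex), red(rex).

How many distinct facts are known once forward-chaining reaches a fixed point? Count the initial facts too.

13

Round 1 — R2, derive hot(rex).
Round 2 — R4, derive mammal(rex).
Round 3 — R9, derive locked(rex).
Round 4 — R1, R10, derive small(rex), closed(rex).
Round 5 — R6, derive has_feathers(rex).
Closure: {blue(rex), closed(rex), green(rex), has_feathers(rex), hot(rex), locked(rex), mammal(rex), ready(rex), red(rex), small(rex), stale(rex), visible(rex), wooden(rex)} — 13 facts.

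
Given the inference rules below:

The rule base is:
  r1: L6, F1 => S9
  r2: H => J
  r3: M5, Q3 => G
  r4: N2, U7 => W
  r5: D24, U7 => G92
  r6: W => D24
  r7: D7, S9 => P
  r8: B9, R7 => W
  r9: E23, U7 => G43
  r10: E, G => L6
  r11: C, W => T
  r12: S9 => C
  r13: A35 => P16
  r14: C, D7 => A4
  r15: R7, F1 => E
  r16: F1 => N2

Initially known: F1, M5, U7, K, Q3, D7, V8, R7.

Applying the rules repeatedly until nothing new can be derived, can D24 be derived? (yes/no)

[1] r3 [M5, Q3 => G]; r15 [R7, F1 => E]; r16 [F1 => N2]. ⇒ new: G, E, N2.
[2] r4 [N2, U7 => W]; r10 [E, G => L6]. ⇒ new: W, L6.
[3] r1 [L6, F1 => S9]; r6 [W => D24]. ⇒ new: S9, D24.
[4] r5 [D24, U7 => G92]; r7 [D7, S9 => P]; r12 [S9 => C]. ⇒ new: G92, P, C.
[5] r11 [C, W => T]; r14 [C, D7 => A4]. ⇒ new: T, A4.
D24 appears in round 3, so it is derivable.

yes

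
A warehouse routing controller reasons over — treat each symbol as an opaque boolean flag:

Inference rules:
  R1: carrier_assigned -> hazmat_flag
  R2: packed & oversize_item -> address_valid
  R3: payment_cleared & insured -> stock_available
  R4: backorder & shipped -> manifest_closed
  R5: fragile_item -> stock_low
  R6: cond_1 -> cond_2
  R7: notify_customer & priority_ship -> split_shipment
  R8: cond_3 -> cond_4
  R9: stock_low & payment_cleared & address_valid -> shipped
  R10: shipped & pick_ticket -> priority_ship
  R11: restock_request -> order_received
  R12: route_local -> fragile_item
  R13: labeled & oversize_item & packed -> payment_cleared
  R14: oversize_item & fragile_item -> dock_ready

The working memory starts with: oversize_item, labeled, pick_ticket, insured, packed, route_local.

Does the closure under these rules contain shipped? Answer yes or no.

yes

Round 1 fires R2, R12, R13, giving address_valid, fragile_item, payment_cleared.
Round 2 fires R3, R5, R14, giving stock_available, stock_low, dock_ready.
Round 3 fires R9, giving shipped.
Round 4 fires R10, giving priority_ship.
shipped appears in round 3, so it is derivable.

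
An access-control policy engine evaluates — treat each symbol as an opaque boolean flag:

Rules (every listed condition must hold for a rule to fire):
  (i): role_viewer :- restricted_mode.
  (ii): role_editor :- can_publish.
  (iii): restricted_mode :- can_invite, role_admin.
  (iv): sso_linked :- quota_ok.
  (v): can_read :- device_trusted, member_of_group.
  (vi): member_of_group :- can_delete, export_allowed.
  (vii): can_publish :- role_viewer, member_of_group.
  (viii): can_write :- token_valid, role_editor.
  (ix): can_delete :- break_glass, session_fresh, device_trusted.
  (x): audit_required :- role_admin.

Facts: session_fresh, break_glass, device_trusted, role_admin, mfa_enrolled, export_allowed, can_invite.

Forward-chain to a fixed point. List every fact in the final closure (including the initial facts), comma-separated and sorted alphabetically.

[1] (iii) [restricted_mode :- can_invite, role_admin.]; (ix) [can_delete :- break_glass, session_fresh, device_trusted.]; (x) [audit_required :- role_admin.]. ⇒ new: restricted_mode, can_delete, audit_required.
[2] (i) [role_viewer :- restricted_mode.]; (vi) [member_of_group :- can_delete, export_allowed.]. ⇒ new: role_viewer, member_of_group.
[3] (v) [can_read :- device_trusted, member_of_group.]; (vii) [can_publish :- role_viewer, member_of_group.]. ⇒ new: can_read, can_publish.
[4] (ii) [role_editor :- can_publish.]. ⇒ new: role_editor.

audit_required, break_glass, can_delete, can_invite, can_publish, can_read, device_trusted, export_allowed, member_of_group, mfa_enrolled, restricted_mode, role_admin, role_editor, role_viewer, session_fresh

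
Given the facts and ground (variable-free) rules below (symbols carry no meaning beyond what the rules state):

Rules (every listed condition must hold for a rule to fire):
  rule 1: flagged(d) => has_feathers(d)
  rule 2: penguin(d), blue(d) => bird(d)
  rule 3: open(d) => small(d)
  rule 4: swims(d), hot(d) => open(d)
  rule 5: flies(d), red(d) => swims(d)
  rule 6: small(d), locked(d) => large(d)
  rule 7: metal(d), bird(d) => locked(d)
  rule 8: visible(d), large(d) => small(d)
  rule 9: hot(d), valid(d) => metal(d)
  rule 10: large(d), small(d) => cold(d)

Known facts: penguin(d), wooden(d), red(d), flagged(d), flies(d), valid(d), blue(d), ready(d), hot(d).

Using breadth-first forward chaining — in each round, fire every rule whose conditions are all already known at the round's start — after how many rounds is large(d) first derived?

4

Round 1: rule 1 [flagged(d) => has_feathers(d)]; rule 2 [penguin(d), blue(d) => bird(d)]; rule 5 [flies(d), red(d) => swims(d)]; rule 9 [hot(d), valid(d) => metal(d)]. Adds has_feathers(d), bird(d), swims(d), metal(d).
Round 2: rule 4 [swims(d), hot(d) => open(d)]; rule 7 [metal(d), bird(d) => locked(d)]. Adds open(d), locked(d).
Round 3: rule 3 [open(d) => small(d)]. Adds small(d).
Round 4: rule 6 [small(d), locked(d) => large(d)]. Adds large(d).
large(d) first appears in round 4.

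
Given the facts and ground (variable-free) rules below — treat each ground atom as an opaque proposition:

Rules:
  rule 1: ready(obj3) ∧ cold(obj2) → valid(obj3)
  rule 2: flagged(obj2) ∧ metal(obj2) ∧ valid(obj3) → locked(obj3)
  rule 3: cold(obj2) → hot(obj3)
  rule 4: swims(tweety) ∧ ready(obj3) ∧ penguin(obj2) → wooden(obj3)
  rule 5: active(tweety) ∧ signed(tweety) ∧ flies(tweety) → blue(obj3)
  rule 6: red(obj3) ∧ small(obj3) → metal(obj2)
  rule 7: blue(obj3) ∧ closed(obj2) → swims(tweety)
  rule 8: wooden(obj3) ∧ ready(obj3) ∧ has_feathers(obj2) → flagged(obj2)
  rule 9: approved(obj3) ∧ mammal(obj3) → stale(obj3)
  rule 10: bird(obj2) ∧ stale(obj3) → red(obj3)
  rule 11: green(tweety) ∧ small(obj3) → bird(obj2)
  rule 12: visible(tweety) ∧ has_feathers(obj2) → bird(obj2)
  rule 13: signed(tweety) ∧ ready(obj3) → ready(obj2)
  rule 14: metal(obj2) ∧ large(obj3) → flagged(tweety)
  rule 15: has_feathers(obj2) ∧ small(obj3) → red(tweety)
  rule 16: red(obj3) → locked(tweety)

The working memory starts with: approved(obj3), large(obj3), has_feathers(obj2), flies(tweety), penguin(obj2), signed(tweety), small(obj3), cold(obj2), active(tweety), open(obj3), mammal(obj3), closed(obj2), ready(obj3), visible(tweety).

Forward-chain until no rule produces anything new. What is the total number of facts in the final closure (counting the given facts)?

Round 1 — rule 1, rule 3, rule 5, rule 9, rule 12, rule 13, rule 15, derive valid(obj3), hot(obj3), blue(obj3), stale(obj3), bird(obj2), ready(obj2), red(tweety).
Round 2 — rule 7, rule 10, derive swims(tweety), red(obj3).
Round 3 — rule 4, rule 6, rule 16, derive wooden(obj3), metal(obj2), locked(tweety).
Round 4 — rule 8, rule 14, derive flagged(obj2), flagged(tweety).
Round 5 — rule 2, derive locked(obj3).
Closure: {active(tweety), approved(obj3), bird(obj2), blue(obj3), closed(obj2), cold(obj2), flagged(obj2), flagged(tweety), flies(tweety), has_feathers(obj2), hot(obj3), large(obj3), locked(obj3), locked(tweety), mammal(obj3), metal(obj2), open(obj3), penguin(obj2), ready(obj2), ready(obj3), red(obj3), red(tweety), signed(tweety), small(obj3), stale(obj3), swims(tweety), valid(obj3), visible(tweety), wooden(obj3)} — 29 facts.

29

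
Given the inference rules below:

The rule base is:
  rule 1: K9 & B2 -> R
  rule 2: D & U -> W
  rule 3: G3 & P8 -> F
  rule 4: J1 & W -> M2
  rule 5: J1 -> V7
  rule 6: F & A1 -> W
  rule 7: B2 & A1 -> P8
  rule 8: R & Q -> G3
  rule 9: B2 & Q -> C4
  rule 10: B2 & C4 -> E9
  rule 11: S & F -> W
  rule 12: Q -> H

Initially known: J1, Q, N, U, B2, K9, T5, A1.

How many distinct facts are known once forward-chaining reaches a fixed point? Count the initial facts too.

18

Round 1: rule 1 [K9 & B2 -> R]; rule 5 [J1 -> V7]; rule 7 [B2 & A1 -> P8]; rule 9 [B2 & Q -> C4]; rule 12 [Q -> H]. Adds R, V7, P8, C4, H.
Round 2: rule 8 [R & Q -> G3]; rule 10 [B2 & C4 -> E9]. Adds G3, E9.
Round 3: rule 3 [G3 & P8 -> F]. Adds F.
Round 4: rule 6 [F & A1 -> W]. Adds W.
Round 5: rule 4 [J1 & W -> M2]. Adds M2.
Closure: {A1, B2, C4, E9, F, G3, H, J1, K9, M2, N, P8, Q, R, T5, U, V7, W} — 18 facts.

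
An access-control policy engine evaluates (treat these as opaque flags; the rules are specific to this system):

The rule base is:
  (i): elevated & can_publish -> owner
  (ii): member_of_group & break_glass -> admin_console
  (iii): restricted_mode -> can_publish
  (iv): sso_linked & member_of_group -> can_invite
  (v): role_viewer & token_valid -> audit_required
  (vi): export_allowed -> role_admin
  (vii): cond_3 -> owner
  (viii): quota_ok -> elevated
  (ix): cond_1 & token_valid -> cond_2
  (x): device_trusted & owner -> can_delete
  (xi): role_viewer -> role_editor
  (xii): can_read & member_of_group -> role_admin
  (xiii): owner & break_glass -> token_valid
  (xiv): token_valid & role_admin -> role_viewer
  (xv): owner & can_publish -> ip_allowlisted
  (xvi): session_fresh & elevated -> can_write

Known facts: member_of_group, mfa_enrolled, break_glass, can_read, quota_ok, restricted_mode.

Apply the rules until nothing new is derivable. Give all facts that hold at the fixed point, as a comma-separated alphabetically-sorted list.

admin_console, audit_required, break_glass, can_publish, can_read, elevated, ip_allowlisted, member_of_group, mfa_enrolled, owner, quota_ok, restricted_mode, role_admin, role_editor, role_viewer, token_valid

Round 1: (ii) [member_of_group & break_glass -> admin_console]; (iii) [restricted_mode -> can_publish]; (viii) [quota_ok -> elevated]; (xii) [can_read & member_of_group -> role_admin]. New: admin_console, can_publish, elevated, role_admin.
Round 2: (i) [elevated & can_publish -> owner]. New: owner.
Round 3: (xiii) [owner & break_glass -> token_valid]; (xv) [owner & can_publish -> ip_allowlisted]. New: token_valid, ip_allowlisted.
Round 4: (xiv) [token_valid & role_admin -> role_viewer]. New: role_viewer.
Round 5: (v) [role_viewer & token_valid -> audit_required]; (xi) [role_viewer -> role_editor]. New: audit_required, role_editor.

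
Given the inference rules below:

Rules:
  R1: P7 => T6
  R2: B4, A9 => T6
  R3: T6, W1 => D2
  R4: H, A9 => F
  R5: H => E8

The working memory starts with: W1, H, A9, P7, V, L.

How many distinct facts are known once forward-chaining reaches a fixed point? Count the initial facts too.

Round 1 fires R1, R4, R5, giving T6, F, E8.
Round 2 fires R3, giving D2.
Closure: {A9, D2, E8, F, H, L, P7, T6, V, W1} — 10 facts.

10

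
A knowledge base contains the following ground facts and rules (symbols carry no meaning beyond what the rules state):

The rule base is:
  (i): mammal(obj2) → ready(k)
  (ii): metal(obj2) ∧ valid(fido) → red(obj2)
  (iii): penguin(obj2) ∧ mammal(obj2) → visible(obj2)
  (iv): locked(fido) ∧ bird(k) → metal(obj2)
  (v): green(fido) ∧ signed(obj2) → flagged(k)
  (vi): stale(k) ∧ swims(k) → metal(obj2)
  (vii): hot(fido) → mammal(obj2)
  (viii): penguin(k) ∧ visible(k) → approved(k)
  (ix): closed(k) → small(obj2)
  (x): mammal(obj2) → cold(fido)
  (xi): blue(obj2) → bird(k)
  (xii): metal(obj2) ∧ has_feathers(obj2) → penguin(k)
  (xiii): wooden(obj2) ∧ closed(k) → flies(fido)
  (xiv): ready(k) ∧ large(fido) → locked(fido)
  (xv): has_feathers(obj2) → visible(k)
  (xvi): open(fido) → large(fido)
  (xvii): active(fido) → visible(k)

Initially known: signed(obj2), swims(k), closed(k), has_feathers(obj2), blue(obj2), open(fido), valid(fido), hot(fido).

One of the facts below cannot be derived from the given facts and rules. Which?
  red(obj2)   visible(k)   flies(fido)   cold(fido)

flies(fido)

Round 1 — (vii), (ix), (xi), (xv), (xvi), derive mammal(obj2), small(obj2), bird(k), visible(k), large(fido).
Round 2 — (i), (x), derive ready(k), cold(fido).
Round 3 — (xiv), derive locked(fido).
Round 4 — (iv), derive metal(obj2).
Round 5 — (ii), (xii), derive red(obj2), penguin(k).
Round 6 — (viii), derive approved(k).
Derived: cold(fido) (round 2), red(obj2) (round 5), visible(k) (round 1). flies(fido) never appears in any round.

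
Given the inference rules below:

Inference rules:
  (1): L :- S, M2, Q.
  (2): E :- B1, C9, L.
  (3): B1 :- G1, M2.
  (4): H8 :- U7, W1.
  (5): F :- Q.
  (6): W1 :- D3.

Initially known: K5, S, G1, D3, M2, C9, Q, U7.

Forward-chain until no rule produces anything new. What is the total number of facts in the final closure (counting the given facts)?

[1] (1) [L :- S, M2, Q.]; (3) [B1 :- G1, M2.]; (5) [F :- Q.]; (6) [W1 :- D3.]. ⇒ new: L, B1, F, W1.
[2] (2) [E :- B1, C9, L.]; (4) [H8 :- U7, W1.]. ⇒ new: E, H8.
Closure: {B1, C9, D3, E, F, G1, H8, K5, L, M2, Q, S, U7, W1} — 14 facts.

14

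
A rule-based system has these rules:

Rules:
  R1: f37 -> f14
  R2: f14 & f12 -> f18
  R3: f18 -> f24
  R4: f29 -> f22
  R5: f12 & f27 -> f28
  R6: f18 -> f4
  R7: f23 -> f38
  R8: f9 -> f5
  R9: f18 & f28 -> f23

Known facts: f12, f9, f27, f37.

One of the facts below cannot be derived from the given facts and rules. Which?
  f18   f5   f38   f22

f22

Round 1 — R1, R5, R8, derive f14, f28, f5.
Round 2 — R2, derive f18.
Round 3 — R3, R6, R9, derive f24, f4, f23.
Round 4 — R7, derive f38.
Derived: f5 (round 1), f38 (round 4), f18 (round 2). f22 never appears in any round.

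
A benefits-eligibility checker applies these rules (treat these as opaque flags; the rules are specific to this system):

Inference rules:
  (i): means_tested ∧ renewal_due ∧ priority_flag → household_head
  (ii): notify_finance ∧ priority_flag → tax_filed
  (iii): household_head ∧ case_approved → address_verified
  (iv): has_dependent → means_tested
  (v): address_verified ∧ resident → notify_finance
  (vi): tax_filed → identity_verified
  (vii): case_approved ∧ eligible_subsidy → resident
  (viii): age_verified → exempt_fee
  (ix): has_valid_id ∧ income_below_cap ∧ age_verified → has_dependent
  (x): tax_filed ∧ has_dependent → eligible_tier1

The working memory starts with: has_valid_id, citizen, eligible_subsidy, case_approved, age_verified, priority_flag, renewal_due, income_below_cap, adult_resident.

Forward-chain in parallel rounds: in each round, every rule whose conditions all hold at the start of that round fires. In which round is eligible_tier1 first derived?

Round 1: (vii) [case_approved ∧ eligible_subsidy → resident]; (viii) [age_verified → exempt_fee]; (ix) [has_valid_id ∧ income_below_cap ∧ age_verified → has_dependent]. New: resident, exempt_fee, has_dependent.
Round 2: (iv) [has_dependent → means_tested]. New: means_tested.
Round 3: (i) [means_tested ∧ renewal_due ∧ priority_flag → household_head]. New: household_head.
Round 4: (iii) [household_head ∧ case_approved → address_verified]. New: address_verified.
Round 5: (v) [address_verified ∧ resident → notify_finance]. New: notify_finance.
Round 6: (ii) [notify_finance ∧ priority_flag → tax_filed]. New: tax_filed.
Round 7: (vi) [tax_filed → identity_verified]; (x) [tax_filed ∧ has_dependent → eligible_tier1]. New: identity_verified, eligible_tier1.
eligible_tier1 first appears in round 7.

7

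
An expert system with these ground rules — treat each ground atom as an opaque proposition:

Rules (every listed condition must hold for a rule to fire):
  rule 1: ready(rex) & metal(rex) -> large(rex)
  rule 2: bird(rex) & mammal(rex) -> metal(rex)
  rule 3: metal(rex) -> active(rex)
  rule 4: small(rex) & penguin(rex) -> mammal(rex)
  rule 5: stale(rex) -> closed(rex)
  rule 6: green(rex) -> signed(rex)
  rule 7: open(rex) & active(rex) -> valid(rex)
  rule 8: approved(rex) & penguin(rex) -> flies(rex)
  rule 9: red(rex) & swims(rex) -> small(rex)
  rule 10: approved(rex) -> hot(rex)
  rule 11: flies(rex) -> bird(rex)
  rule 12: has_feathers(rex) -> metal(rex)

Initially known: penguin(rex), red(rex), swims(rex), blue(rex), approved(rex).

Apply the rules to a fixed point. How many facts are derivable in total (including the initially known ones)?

Round 1 fires rule 8, rule 9, rule 10, giving flies(rex), small(rex), hot(rex).
Round 2 fires rule 4, rule 11, giving mammal(rex), bird(rex).
Round 3 fires rule 2, giving metal(rex).
Round 4 fires rule 3, giving active(rex).
Closure: {active(rex), approved(rex), bird(rex), blue(rex), flies(rex), hot(rex), mammal(rex), metal(rex), penguin(rex), red(rex), small(rex), swims(rex)} — 12 facts.

12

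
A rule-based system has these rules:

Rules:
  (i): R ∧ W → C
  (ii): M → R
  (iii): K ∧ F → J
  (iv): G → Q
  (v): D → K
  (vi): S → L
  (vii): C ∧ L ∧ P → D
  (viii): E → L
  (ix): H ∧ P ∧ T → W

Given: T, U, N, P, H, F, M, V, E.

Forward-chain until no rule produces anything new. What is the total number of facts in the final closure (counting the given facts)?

16

[1] (ii) [M → R]; (viii) [E → L]; (ix) [H ∧ P ∧ T → W]. ⇒ new: R, L, W.
[2] (i) [R ∧ W → C]. ⇒ new: C.
[3] (vii) [C ∧ L ∧ P → D]. ⇒ new: D.
[4] (v) [D → K]. ⇒ new: K.
[5] (iii) [K ∧ F → J]. ⇒ new: J.
Closure: {C, D, E, F, H, J, K, L, M, N, P, R, T, U, V, W} — 16 facts.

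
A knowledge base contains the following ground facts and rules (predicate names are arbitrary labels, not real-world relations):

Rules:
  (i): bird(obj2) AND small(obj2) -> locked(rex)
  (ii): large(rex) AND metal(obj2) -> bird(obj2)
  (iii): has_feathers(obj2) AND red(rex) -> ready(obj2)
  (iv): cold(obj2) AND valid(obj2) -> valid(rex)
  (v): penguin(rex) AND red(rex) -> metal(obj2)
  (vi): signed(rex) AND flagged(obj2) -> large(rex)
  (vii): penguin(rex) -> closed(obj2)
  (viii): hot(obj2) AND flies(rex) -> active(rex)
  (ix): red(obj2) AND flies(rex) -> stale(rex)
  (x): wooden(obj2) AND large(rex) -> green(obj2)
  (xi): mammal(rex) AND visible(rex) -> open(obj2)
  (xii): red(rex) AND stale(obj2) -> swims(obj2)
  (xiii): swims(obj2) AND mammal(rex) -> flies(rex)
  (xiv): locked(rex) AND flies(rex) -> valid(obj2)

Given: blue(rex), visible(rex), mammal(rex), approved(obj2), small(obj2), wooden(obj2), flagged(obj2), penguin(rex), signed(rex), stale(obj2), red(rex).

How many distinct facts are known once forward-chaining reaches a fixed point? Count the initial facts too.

Round 1: (v) [penguin(rex) AND red(rex) -> metal(obj2)]; (vi) [signed(rex) AND flagged(obj2) -> large(rex)]; (vii) [penguin(rex) -> closed(obj2)]; (xi) [mammal(rex) AND visible(rex) -> open(obj2)]; (xii) [red(rex) AND stale(obj2) -> swims(obj2)]. New: metal(obj2), large(rex), closed(obj2), open(obj2), swims(obj2).
Round 2: (ii) [large(rex) AND metal(obj2) -> bird(obj2)]; (x) [wooden(obj2) AND large(rex) -> green(obj2)]; (xiii) [swims(obj2) AND mammal(rex) -> flies(rex)]. New: bird(obj2), green(obj2), flies(rex).
Round 3: (i) [bird(obj2) AND small(obj2) -> locked(rex)]. New: locked(rex).
Round 4: (xiv) [locked(rex) AND flies(rex) -> valid(obj2)]. New: valid(obj2).
Closure: {approved(obj2), bird(obj2), blue(rex), closed(obj2), flagged(obj2), flies(rex), green(obj2), large(rex), locked(rex), mammal(rex), metal(obj2), open(obj2), penguin(rex), red(rex), signed(rex), small(obj2), stale(obj2), swims(obj2), valid(obj2), visible(rex), wooden(obj2)} — 21 facts.

21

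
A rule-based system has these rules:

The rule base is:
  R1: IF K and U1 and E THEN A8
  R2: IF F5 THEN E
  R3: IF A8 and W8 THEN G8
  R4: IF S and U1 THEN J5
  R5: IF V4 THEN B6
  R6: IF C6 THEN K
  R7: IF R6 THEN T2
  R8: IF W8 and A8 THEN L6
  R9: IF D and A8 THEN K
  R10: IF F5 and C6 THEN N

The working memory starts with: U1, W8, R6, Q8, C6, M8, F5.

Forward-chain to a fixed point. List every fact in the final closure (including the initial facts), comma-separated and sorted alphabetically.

Round 1: R2 [IF F5 THEN E]; R6 [IF C6 THEN K]; R7 [IF R6 THEN T2]; R10 [IF F5 and C6 THEN N]. New: E, K, T2, N.
Round 2: R1 [IF K and U1 and E THEN A8]. New: A8.
Round 3: R3 [IF A8 and W8 THEN G8]; R8 [IF W8 and A8 THEN L6]. New: G8, L6.

A8, C6, E, F5, G8, K, L6, M8, N, Q8, R6, T2, U1, W8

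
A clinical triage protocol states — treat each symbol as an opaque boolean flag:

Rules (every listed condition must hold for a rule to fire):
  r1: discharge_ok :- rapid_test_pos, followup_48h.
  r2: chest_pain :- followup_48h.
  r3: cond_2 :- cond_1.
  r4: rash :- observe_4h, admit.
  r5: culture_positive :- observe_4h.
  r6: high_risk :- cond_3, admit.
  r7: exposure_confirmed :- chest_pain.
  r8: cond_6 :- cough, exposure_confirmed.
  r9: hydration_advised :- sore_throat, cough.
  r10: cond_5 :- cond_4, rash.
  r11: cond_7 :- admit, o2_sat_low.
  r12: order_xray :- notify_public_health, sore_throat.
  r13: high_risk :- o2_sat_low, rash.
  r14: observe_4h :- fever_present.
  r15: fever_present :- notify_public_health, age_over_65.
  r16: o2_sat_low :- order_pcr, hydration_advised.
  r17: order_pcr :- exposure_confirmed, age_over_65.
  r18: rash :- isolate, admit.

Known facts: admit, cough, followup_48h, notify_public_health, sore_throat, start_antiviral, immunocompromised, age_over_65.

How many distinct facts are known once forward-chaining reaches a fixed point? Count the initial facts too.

21

Round 1: r2 [chest_pain :- followup_48h.]; r9 [hydration_advised :- sore_throat, cough.]; r12 [order_xray :- notify_public_health, sore_throat.]; r15 [fever_present :- notify_public_health, age_over_65.]. Adds chest_pain, hydration_advised, order_xray, fever_present.
Round 2: r7 [exposure_confirmed :- chest_pain.]; r14 [observe_4h :- fever_present.]. Adds exposure_confirmed, observe_4h.
Round 3: r4 [rash :- observe_4h, admit.]; r5 [culture_positive :- observe_4h.]; r8 [cond_6 :- cough, exposure_confirmed.]; r17 [order_pcr :- exposure_confirmed, age_over_65.]. Adds rash, culture_positive, cond_6, order_pcr.
Round 4: r16 [o2_sat_low :- order_pcr, hydration_advised.]. Adds o2_sat_low.
Round 5: r11 [cond_7 :- admit, o2_sat_low.]; r13 [high_risk :- o2_sat_low, rash.]. Adds cond_7, high_risk.
Closure: {admit, age_over_65, chest_pain, cond_6, cond_7, cough, culture_positive, exposure_confirmed, fever_present, followup_48h, high_risk, hydration_advised, immunocompromised, notify_public_health, o2_sat_low, observe_4h, order_pcr, order_xray, rash, sore_throat, start_antiviral} — 21 facts.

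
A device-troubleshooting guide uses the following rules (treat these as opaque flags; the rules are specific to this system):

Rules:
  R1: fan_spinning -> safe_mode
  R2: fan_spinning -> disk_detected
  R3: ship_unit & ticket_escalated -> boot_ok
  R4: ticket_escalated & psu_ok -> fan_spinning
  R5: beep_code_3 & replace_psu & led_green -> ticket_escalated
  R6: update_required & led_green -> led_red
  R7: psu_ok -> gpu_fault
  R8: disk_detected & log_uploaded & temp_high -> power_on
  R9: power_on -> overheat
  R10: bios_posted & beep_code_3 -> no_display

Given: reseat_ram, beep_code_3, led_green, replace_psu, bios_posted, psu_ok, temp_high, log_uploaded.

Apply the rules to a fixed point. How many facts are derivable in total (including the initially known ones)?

16

[1] R5 [beep_code_3 & replace_psu & led_green -> ticket_escalated]; R7 [psu_ok -> gpu_fault]; R10 [bios_posted & beep_code_3 -> no_display]. ⇒ new: ticket_escalated, gpu_fault, no_display.
[2] R4 [ticket_escalated & psu_ok -> fan_spinning]. ⇒ new: fan_spinning.
[3] R1 [fan_spinning -> safe_mode]; R2 [fan_spinning -> disk_detected]. ⇒ new: safe_mode, disk_detected.
[4] R8 [disk_detected & log_uploaded & temp_high -> power_on]. ⇒ new: power_on.
[5] R9 [power_on -> overheat]. ⇒ new: overheat.
Closure: {beep_code_3, bios_posted, disk_detected, fan_spinning, gpu_fault, led_green, log_uploaded, no_display, overheat, power_on, psu_ok, replace_psu, reseat_ram, safe_mode, temp_high, ticket_escalated} — 16 facts.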